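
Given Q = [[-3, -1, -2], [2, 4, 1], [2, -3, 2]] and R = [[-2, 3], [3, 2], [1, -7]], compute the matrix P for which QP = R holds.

Since Q multiplies P on the left, P = Q⁻¹R.
det Q = -3; the adjugate gives Q⁻¹ = [[-11/3, -8/3, -7/3], [2/3, 2/3, 1/3], [14/3, 11/3, 10/3]].
P = Q⁻¹R = [[-11/3, -8/3, -7/3], [2/3, 2/3, 1/3], [14/3, 11/3, 10/3]] · [[-2, 3], [3, 2], [1, -7]] = [[-3, 0], [1, 1], [5, -2]].

P = [[-3, 0], [1, 1], [5, -2]]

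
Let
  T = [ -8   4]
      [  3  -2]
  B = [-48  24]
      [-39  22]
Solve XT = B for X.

T is on the right of X, so right-multiply by T⁻¹: X = BT⁻¹.
T has determinant 4; T⁻¹ = [[-1/2, -1], [-3/4, -2]].
X = BT⁻¹ = [[-48, 24], [-39, 22]] · [[-1/2, -1], [-3/4, -2]] = [[6, 0], [3, -5]].

X = [[6, 0], [3, -5]]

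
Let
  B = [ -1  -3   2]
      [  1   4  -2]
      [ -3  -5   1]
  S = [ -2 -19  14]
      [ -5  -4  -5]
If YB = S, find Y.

Y = [[3, -5, -2], [-5, -1, 3]]

Since B sits to the right of Y, Y = SB⁻¹.
det B = 5; the adjugate gives B⁻¹ = [[-6/5, -7/5, -2/5], [1, 1, 0], [7/5, 4/5, -1/5]].
Y = SB⁻¹ = [[-2, -19, 14], [-5, -4, -5]] · [[-6/5, -7/5, -2/5], [1, 1, 0], [7/5, 4/5, -1/5]] = [[3, -5, -2], [-5, -1, 3]].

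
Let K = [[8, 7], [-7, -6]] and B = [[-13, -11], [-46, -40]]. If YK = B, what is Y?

Y = [[1, 3], [-4, 2]]

Right-multiplying both sides by K⁻¹ gives Y = BK⁻¹.
det K = 1; the adjugate gives K⁻¹ = [[-6, -7], [7, 8]].
Y = BK⁻¹ = [[-13, -11], [-46, -40]] · [[-6, -7], [7, 8]] = [[1, 3], [-4, 2]].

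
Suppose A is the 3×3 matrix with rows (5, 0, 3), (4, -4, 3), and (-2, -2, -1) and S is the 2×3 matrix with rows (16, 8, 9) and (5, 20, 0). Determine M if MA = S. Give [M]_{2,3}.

A is on the right of M, so right-multiply by A⁻¹: M = SA⁻¹.
det A = 2; the adjugate gives A⁻¹ = [[5, -3, 6], [-1, 1/2, -3/2], [-8, 5, -10]].
M = SA⁻¹ = [[16, 8, 9], [5, 20, 0]] · [[5, -3, 6], [-1, 1/2, -3/2], [-8, 5, -10]] = [[0, 1, -6], [5, -5, 0]].

0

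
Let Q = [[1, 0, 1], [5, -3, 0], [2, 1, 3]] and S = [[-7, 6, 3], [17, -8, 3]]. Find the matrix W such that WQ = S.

W = [[3, -2, 0], [0, 3, 1]]

Since Q sits to the right of W, W = SQ⁻¹.
det Q = 2, so Q⁻¹ = [[-9/2, 1/2, 3/2], [-15/2, 1/2, 5/2], [11/2, -1/2, -3/2]].
W = SQ⁻¹ = [[-7, 6, 3], [17, -8, 3]] · [[-9/2, 1/2, 3/2], [-15/2, 1/2, 5/2], [11/2, -1/2, -3/2]] = [[3, -2, 0], [0, 3, 1]].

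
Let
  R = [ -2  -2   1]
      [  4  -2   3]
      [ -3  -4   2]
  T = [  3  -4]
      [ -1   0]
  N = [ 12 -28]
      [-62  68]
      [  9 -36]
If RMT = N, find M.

Isolating M: multiply by R⁻¹ from the left and T⁻¹ from the right, so M = R⁻¹NT⁻¹.
det R = -4; the adjugate gives R⁻¹ = [[-2, 0, 1], [17/4, 1/4, -5/2], [11/2, 1/2, -3]].
det T = -4; the adjugate gives T⁻¹ = [[0, -1], [-1/4, -3/4]].
R⁻¹N = [[-15, 20], [13, -12], [8, -12]].
M = (R⁻¹N)T⁻¹ = [[-5, 0], [3, -4], [3, 1]].

M = [[-5, 0], [3, -4], [3, 1]]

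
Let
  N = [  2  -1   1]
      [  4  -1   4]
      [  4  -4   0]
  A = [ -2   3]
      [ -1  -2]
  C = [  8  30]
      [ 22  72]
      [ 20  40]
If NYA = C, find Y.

Y = [[4, -3], [4, 2], [-2, -4]]

Isolating Y: multiply by N⁻¹ from the left and A⁻¹ from the right, so Y = N⁻¹CA⁻¹.
N has determinant 4; N⁻¹ = [[4, -1, -3/4], [4, -1, -1], [-3, 1, 1/2]].
det A = 7; the adjugate gives A⁻¹ = [[-2/7, -3/7], [1/7, -2/7]].
N⁻¹C = [[-5, 18], [-10, 8], [8, 2]].
Y = (N⁻¹C)A⁻¹ = [[4, -3], [4, 2], [-2, -4]].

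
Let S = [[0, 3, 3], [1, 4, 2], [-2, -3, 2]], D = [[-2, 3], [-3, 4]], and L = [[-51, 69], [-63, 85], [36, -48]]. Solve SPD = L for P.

Isolating P: multiply by S⁻¹ from the left and D⁻¹ from the right, so P = S⁻¹LD⁻¹.
S has determinant -3; S⁻¹ = [[-14/3, 5, 2], [2, -2, -1], [-5/3, 2, 1]].
det D = 1; the adjugate gives D⁻¹ = [[4, -3], [3, -2]].
S⁻¹L = [[-5, 7], [-12, 16], [-5, 7]].
P = (S⁻¹L)D⁻¹ = [[1, 1], [0, 4], [1, 1]].

P = [[1, 1], [0, 4], [1, 1]]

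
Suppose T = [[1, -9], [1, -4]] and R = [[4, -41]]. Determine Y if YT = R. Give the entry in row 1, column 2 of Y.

-1

Since T sits to the right of Y, Y = RT⁻¹.
T has determinant 5; T⁻¹ = [[-4/5, 9/5], [-1/5, 1/5]].
Y = RT⁻¹ = [[4, -41]] · [[-4/5, 9/5], [-1/5, 1/5]] = [[5, -1]].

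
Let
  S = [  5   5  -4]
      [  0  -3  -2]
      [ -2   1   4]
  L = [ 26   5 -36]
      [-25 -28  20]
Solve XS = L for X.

X = [[4, 4, -3], [-3, 6, 5]]

Since S sits to the right of X, X = LS⁻¹.
S has determinant -6; S⁻¹ = [[5/3, 4, 11/3], [-2/3, -2, -5/3], [1, 5/2, 5/2]].
X = LS⁻¹ = [[26, 5, -36], [-25, -28, 20]] · [[5/3, 4, 11/3], [-2/3, -2, -5/3], [1, 5/2, 5/2]] = [[4, 4, -3], [-3, 6, 5]].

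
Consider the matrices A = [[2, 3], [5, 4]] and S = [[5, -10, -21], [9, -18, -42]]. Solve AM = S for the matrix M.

A is on the left of M, so left-multiply by A⁻¹: M = A⁻¹S.
det A = -7, so A⁻¹ = [[-4/7, 3/7], [5/7, -2/7]].
M = A⁻¹S = [[-4/7, 3/7], [5/7, -2/7]] · [[5, -10, -21], [9, -18, -42]] = [[1, -2, -6], [1, -2, -3]].

M = [[1, -2, -6], [1, -2, -3]]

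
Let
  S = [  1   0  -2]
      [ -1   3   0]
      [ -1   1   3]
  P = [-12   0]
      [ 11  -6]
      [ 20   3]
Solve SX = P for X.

S is on the left of X, so left-multiply by S⁻¹: X = S⁻¹P.
det S = 5, so S⁻¹ = [[9/5, -2/5, 6/5], [3/5, 1/5, 2/5], [2/5, -1/5, 3/5]].
X = S⁻¹P = [[9/5, -2/5, 6/5], [3/5, 1/5, 2/5], [2/5, -1/5, 3/5]] · [[-12, 0], [11, -6], [20, 3]] = [[-2, 6], [3, 0], [5, 3]].

X = [[-2, 6], [3, 0], [5, 3]]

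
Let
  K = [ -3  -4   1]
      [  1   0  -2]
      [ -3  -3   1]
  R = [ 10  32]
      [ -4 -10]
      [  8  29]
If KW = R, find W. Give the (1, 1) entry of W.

Since K multiplies W on the left, W = K⁻¹R.
det K = -5, so K⁻¹ = [[6/5, -1/5, -8/5], [-1, 0, 1], [3/5, -3/5, -4/5]].
W = K⁻¹R = [[6/5, -1/5, -8/5], [-1, 0, 1], [3/5, -3/5, -4/5]] · [[10, 32], [-4, -10], [8, 29]] = [[0, -6], [-2, -3], [2, 2]].

0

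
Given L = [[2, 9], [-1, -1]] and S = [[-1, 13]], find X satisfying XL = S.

X = [[2, 5]]

L is on the right of X, so right-multiply by L⁻¹: X = SL⁻¹.
det L = 7, so L⁻¹ = [[-1/7, -9/7], [1/7, 2/7]].
X = SL⁻¹ = [[-1, 13]] · [[-1/7, -9/7], [1/7, 2/7]] = [[2, 5]].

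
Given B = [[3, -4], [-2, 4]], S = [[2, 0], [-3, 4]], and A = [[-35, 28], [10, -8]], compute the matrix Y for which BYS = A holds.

Y = B⁻¹AS⁻¹ (apply B⁻¹ on the left and S⁻¹ on the right).
det B = 4; the adjugate gives B⁻¹ = [[1, 1], [1/2, 3/4]].
S has determinant 8; S⁻¹ = [[1/2, 0], [3/8, 1/4]].
B⁻¹A = [[-25, 20], [-10, 8]].
Y = (B⁻¹A)S⁻¹ = [[-5, 5], [-2, 2]].

Y = [[-5, 5], [-2, 2]]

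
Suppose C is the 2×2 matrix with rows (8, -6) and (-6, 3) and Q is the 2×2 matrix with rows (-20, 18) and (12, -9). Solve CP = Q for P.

Since C multiplies P on the left, P = C⁻¹Q.
C has determinant -12; C⁻¹ = [[-1/4, -1/2], [-1/2, -2/3]].
P = C⁻¹Q = [[-1/4, -1/2], [-1/2, -2/3]] · [[-20, 18], [12, -9]] = [[-1, 0], [2, -3]].

P = [[-1, 0], [2, -3]]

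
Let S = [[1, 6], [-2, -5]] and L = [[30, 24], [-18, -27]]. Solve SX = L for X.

Left-multiplying both sides by S⁻¹ gives X = S⁻¹L.
S has determinant 7; S⁻¹ = [[-5/7, -6/7], [2/7, 1/7]].
X = S⁻¹L = [[-5/7, -6/7], [2/7, 1/7]] · [[30, 24], [-18, -27]] = [[-6, 6], [6, 3]].

X = [[-6, 6], [6, 3]]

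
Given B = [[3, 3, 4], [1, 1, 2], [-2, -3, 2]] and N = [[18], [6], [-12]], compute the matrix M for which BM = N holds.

M = [[6], [0], [0]]

B is on the left of M, so left-multiply by B⁻¹: M = B⁻¹N.
det B = 2, so B⁻¹ = [[4, -9, 1], [-3, 7, -1], [-1/2, 3/2, 0]].
M = B⁻¹N = [[4, -9, 1], [-3, 7, -1], [-1/2, 3/2, 0]] · [[18], [6], [-12]] = [[6], [0], [0]].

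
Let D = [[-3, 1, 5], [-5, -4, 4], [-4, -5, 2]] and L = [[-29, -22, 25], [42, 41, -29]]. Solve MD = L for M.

D is on the right of M, so right-multiply by D⁻¹: M = LD⁻¹.
det D = 3; the adjugate gives D⁻¹ = [[4, -9, 8], [-2, 14/3, -13/3], [3, -19/3, 17/3]].
M = LD⁻¹ = [[-29, -22, 25], [42, 41, -29]] · [[4, -9, 8], [-2, 14/3, -13/3], [3, -19/3, 17/3]] = [[3, 0, 5], [-1, -3, -6]].

M = [[3, 0, 5], [-1, -3, -6]]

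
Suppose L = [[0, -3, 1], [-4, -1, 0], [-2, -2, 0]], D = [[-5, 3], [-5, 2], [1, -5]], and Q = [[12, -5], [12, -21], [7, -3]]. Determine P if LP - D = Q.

P = [[-1, 5], [-3, -1], [-2, -5]]

LP = Q + D = [[7, -2], [7, -19], [8, -8]].
Since L multiplies P on the left, P = L⁻¹(Q + D).
det L = 6; the adjugate gives L⁻¹ = [[0, -1/3, 1/6], [0, 1/3, -2/3], [1, 1, -2]].
P = L⁻¹(Q + D) = [[-1, 5], [-3, -1], [-2, -5]].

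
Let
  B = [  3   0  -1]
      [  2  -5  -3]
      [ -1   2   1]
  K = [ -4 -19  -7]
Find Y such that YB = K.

Since B sits to the right of Y, Y = KB⁻¹.
B has determinant 4; B⁻¹ = [[1/4, -1/2, -5/4], [1/4, 1/2, 7/4], [-1/4, -3/2, -15/4]].
Y = KB⁻¹ = [[-4, -19, -7]] · [[1/4, -1/2, -5/4], [1/4, 1/2, 7/4], [-1/4, -3/2, -15/4]] = [[-4, 3, -2]].

Y = [[-4, 3, -2]]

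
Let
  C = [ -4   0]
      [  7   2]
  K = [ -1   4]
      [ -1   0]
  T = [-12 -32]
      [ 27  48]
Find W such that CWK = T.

W = [[2, -5], [-1, -2]]

W = C⁻¹TK⁻¹ (apply C⁻¹ on the left and K⁻¹ on the right).
C has determinant -8; C⁻¹ = [[-1/4, 0], [7/8, 1/2]].
det K = 4; the adjugate gives K⁻¹ = [[0, -1], [1/4, -1/4]].
C⁻¹T = [[3, 8], [3, -4]].
W = (C⁻¹T)K⁻¹ = [[2, -5], [-1, -2]].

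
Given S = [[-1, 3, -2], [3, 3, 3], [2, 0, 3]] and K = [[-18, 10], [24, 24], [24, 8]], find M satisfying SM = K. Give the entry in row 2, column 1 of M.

-1

S is on the left of M, so left-multiply by S⁻¹: M = S⁻¹K.
det S = -6, so S⁻¹ = [[-3/2, 3/2, -5/2], [1/2, -1/6, 1/2], [1, -1, 2]].
M = S⁻¹K = [[-3/2, 3/2, -5/2], [1/2, -1/6, 1/2], [1, -1, 2]] · [[-18, 10], [24, 24], [24, 8]] = [[3, 1], [-1, 5], [6, 2]].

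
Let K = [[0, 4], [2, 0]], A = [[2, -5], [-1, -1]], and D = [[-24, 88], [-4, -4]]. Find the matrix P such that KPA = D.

P = [[0, 2], [-4, -2]]

Isolating P: multiply by K⁻¹ from the left and A⁻¹ from the right, so P = K⁻¹DA⁻¹.
det K = -8; the adjugate gives K⁻¹ = [[0, 1/2], [1/4, 0]].
det A = -7; the adjugate gives A⁻¹ = [[1/7, -5/7], [-1/7, -2/7]].
K⁻¹D = [[-2, -2], [-6, 22]].
P = (K⁻¹D)A⁻¹ = [[0, 2], [-4, -2]].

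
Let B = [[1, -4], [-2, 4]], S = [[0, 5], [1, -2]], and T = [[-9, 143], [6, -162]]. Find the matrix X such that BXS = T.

X = [[5, 3], [-5, 3]]

Left-multiply by B⁻¹ and right-multiply by S⁻¹: X = B⁻¹TS⁻¹.
B has determinant -4; B⁻¹ = [[-1, -1], [-1/2, -1/4]].
det S = -5; the adjugate gives S⁻¹ = [[2/5, 1], [1/5, 0]].
B⁻¹T = [[3, 19], [3, -31]].
X = (B⁻¹T)S⁻¹ = [[5, 3], [-5, 3]].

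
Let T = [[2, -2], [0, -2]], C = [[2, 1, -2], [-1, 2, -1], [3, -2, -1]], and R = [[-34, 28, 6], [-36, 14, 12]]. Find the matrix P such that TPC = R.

Isolating P: multiply by T⁻¹ from the left and C⁻¹ from the right, so P = T⁻¹RC⁻¹.
det T = -4; the adjugate gives T⁻¹ = [[1/2, -1/2], [0, -1/2]].
C has determinant -4; C⁻¹ = [[1, -5/4, -3/4], [1, -1, -1], [1, -7/4, -5/4]].
T⁻¹R = [[1, 7, -3], [18, -7, -6]].
P = (T⁻¹R)C⁻¹ = [[5, -3, -4], [5, -5, 1]].

P = [[5, -3, -4], [5, -5, 1]]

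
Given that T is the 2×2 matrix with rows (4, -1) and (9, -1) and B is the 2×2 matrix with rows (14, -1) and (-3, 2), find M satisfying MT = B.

M = [[-1, 2], [-3, 1]]

T is on the right of M, so right-multiply by T⁻¹: M = BT⁻¹.
T has determinant 5; T⁻¹ = [[-1/5, 1/5], [-9/5, 4/5]].
M = BT⁻¹ = [[14, -1], [-3, 2]] · [[-1/5, 1/5], [-9/5, 4/5]] = [[-1, 2], [-3, 1]].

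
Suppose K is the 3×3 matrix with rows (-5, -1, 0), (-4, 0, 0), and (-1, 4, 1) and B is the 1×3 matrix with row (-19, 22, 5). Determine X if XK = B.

X = [[-2, 6, 5]]

Right-multiplying both sides by K⁻¹ gives X = BK⁻¹.
det K = -4, so K⁻¹ = [[0, -1/4, 0], [-1, 5/4, 0], [4, -21/4, 1]].
X = BK⁻¹ = [[-19, 22, 5]] · [[0, -1/4, 0], [-1, 5/4, 0], [4, -21/4, 1]] = [[-2, 6, 5]].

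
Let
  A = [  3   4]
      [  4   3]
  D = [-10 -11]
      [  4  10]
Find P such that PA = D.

P = [[-2, -1], [4, -2]]

Right-multiplying both sides by A⁻¹ gives P = DA⁻¹.
det A = -7, so A⁻¹ = [[-3/7, 4/7], [4/7, -3/7]].
P = DA⁻¹ = [[-10, -11], [4, 10]] · [[-3/7, 4/7], [4/7, -3/7]] = [[-2, -1], [4, -2]].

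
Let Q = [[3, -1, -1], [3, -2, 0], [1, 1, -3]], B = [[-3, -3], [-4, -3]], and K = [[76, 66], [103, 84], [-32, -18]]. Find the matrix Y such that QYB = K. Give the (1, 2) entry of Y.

-3

Left-multiply by Q⁻¹ and right-multiply by B⁻¹: Y = Q⁻¹KB⁻¹.
det Q = 4; the adjugate gives Q⁻¹ = [[3/2, -1, -1/2], [9/4, -2, -3/4], [5/4, -1, -3/4]].
det B = -3, so B⁻¹ = [[1, -1], [-4/3, 1]].
Q⁻¹K = [[27, 24], [-11, -6], [16, 12]].
Y = (Q⁻¹K)B⁻¹ = [[-5, -3], [-3, 5], [0, -4]].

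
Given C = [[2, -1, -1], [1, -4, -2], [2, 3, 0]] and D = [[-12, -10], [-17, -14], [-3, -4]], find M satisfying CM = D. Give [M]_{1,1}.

Left-multiplying both sides by C⁻¹ gives M = C⁻¹D.
det C = 5; the adjugate gives C⁻¹ = [[6/5, -3/5, -2/5], [-4/5, 2/5, 3/5], [11/5, -8/5, -7/5]].
M = C⁻¹D = [[6/5, -3/5, -2/5], [-4/5, 2/5, 3/5], [11/5, -8/5, -7/5]] · [[-12, -10], [-17, -14], [-3, -4]] = [[-3, -2], [1, 0], [5, 6]].

-3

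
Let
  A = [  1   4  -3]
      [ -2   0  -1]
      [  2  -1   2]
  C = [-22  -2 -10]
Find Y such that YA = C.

Y = [[-2, 4, -6]]

A is on the right of Y, so right-multiply by A⁻¹: Y = CA⁻¹.
det A = 1; the adjugate gives A⁻¹ = [[-1, -5, -4], [2, 8, 7], [2, 9, 8]].
Y = CA⁻¹ = [[-22, -2, -10]] · [[-1, -5, -4], [2, 8, 7], [2, 9, 8]] = [[-2, 4, -6]].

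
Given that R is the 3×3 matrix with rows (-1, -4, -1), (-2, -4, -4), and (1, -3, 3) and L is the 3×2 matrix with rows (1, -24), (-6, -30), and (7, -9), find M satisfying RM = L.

M = [[-5, 3], [0, 5], [4, 1]]

Since R multiplies M on the left, M = R⁻¹L.
det R = 6, so R⁻¹ = [[-4, 5/2, 2], [1/3, -1/3, -1/3], [5/3, -7/6, -2/3]].
M = R⁻¹L = [[-4, 5/2, 2], [1/3, -1/3, -1/3], [5/3, -7/6, -2/3]] · [[1, -24], [-6, -30], [7, -9]] = [[-5, 3], [0, 5], [4, 1]].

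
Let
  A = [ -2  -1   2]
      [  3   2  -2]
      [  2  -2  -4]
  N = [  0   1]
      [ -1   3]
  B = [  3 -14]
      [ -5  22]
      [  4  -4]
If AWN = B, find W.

Isolating W: multiply by A⁻¹ from the left and N⁻¹ from the right, so W = A⁻¹BN⁻¹.
det A = -4; the adjugate gives A⁻¹ = [[3, 2, 1/2], [-2, -1, -1/2], [5/2, 3/2, 1/4]].
det N = 1, so N⁻¹ = [[3, -1], [1, 0]].
A⁻¹B = [[1, 0], [-3, 8], [1, -3]].
W = (A⁻¹B)N⁻¹ = [[3, -1], [-1, 3], [0, -1]].

W = [[3, -1], [-1, 3], [0, -1]]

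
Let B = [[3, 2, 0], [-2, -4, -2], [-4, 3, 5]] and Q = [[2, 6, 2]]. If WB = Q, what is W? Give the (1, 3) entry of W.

Since B sits to the right of W, W = QB⁻¹.
B has determinant -6; B⁻¹ = [[7/3, 5/3, 2/3], [-3, -5/2, -1], [11/3, 17/6, 4/3]].
W = QB⁻¹ = [[2, 6, 2]] · [[7/3, 5/3, 2/3], [-3, -5/2, -1], [11/3, 17/6, 4/3]] = [[-6, -6, -2]].

-2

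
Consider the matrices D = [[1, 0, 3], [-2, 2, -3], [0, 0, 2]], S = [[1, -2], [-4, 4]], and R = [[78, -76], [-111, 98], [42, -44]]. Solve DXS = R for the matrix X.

Left-multiply by D⁻¹ and right-multiply by S⁻¹: X = D⁻¹RS⁻¹.
det D = 4, so D⁻¹ = [[1, 0, -3/2], [1, 1/2, -3/4], [0, 0, 1/2]].
S has determinant -4; S⁻¹ = [[-1, -1/2], [-1, -1/4]].
D⁻¹R = [[15, -10], [-9, 6], [21, -22]].
X = (D⁻¹R)S⁻¹ = [[-5, -5], [3, 3], [1, -5]].

X = [[-5, -5], [3, 3], [1, -5]]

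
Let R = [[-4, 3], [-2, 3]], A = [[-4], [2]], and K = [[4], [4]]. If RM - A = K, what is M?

RM = K + A = [[0], [6]].
R is on the left of M, so left-multiply by R⁻¹: M = R⁻¹(K + A).
det R = -6, so R⁻¹ = [[-1/2, 1/2], [-1/3, 2/3]].
M = R⁻¹(K + A) = [[3], [4]].

M = [[3], [4]]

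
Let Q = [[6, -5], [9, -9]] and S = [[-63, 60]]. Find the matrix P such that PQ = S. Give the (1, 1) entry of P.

-3

Since Q sits to the right of P, P = SQ⁻¹.
Q has determinant -9; Q⁻¹ = [[1, -5/9], [1, -2/3]].
P = SQ⁻¹ = [[-63, 60]] · [[1, -5/9], [1, -2/3]] = [[-3, -5]].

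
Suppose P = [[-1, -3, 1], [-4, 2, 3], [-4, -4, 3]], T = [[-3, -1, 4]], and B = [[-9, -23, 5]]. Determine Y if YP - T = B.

Y = [[0, -2, 5]]

YP = B + T = [[-12, -24, 9]].
Since P sits to the right of Y, Y = (B + T)P⁻¹.
det P = 6; the adjugate gives P⁻¹ = [[3, 5/6, -11/6], [0, 1/6, -1/6], [4, 4/3, -7/3]].
Y = (B + T)P⁻¹ = [[0, -2, 5]].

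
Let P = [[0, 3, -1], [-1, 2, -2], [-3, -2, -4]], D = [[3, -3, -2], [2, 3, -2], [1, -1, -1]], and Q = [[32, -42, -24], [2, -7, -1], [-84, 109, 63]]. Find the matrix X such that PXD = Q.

X = [[-1, 5, 3], [4, -2, 5], [4, -4, 3]]

X = P⁻¹QD⁻¹ (apply P⁻¹ on the left and D⁻¹ on the right).
det P = -2; the adjugate gives P⁻¹ = [[6, -7, 2], [-1, 3/2, -1/2], [-4, 9/2, -3/2]].
det D = -5, so D⁻¹ = [[1, 1/5, -12/5], [0, 1/5, -2/5], [1, 0, -3]].
P⁻¹Q = [[10, 15, -11], [13, -23, -9], [7, -27, -3]].
X = (P⁻¹Q)D⁻¹ = [[-1, 5, 3], [4, -2, 5], [4, -4, 3]].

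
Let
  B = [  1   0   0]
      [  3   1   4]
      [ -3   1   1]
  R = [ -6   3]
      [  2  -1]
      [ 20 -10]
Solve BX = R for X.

B is on the left of X, so left-multiply by B⁻¹: X = B⁻¹R.
det B = -3; the adjugate gives B⁻¹ = [[1, 0, 0], [5, -1/3, 4/3], [-2, 1/3, -1/3]].
X = B⁻¹R = [[1, 0, 0], [5, -1/3, 4/3], [-2, 1/3, -1/3]] · [[-6, 3], [2, -1], [20, -10]] = [[-6, 3], [-4, 2], [6, -3]].

X = [[-6, 3], [-4, 2], [6, -3]]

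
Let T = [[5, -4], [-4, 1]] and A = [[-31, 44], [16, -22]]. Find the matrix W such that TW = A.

W = [[-3, 4], [4, -6]]

Since T multiplies W on the left, W = T⁻¹A.
det T = -11, so T⁻¹ = [[-1/11, -4/11], [-4/11, -5/11]].
W = T⁻¹A = [[-1/11, -4/11], [-4/11, -5/11]] · [[-31, 44], [16, -22]] = [[-3, 4], [4, -6]].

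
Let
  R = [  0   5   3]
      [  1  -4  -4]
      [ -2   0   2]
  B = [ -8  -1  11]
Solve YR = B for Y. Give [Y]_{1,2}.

R is on the right of Y, so right-multiply by R⁻¹: Y = BR⁻¹.
det R = 6; the adjugate gives R⁻¹ = [[-4/3, -5/3, -4/3], [1, 1, 1/2], [-4/3, -5/3, -5/6]].
Y = BR⁻¹ = [[-8, -1, 11]] · [[-4/3, -5/3, -4/3], [1, 1, 1/2], [-4/3, -5/3, -5/6]] = [[-5, -6, 1]].

-6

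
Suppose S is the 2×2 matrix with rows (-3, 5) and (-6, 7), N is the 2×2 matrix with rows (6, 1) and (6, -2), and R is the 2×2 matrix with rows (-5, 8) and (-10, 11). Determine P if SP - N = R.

P = [[3, 2], [2, 3]]

SP = R + N = [[1, 9], [-4, 9]].
Since S multiplies P on the left, P = S⁻¹(R + N).
det S = 9, so S⁻¹ = [[7/9, -5/9], [2/3, -1/3]].
P = S⁻¹(R + N) = [[3, 2], [2, 3]].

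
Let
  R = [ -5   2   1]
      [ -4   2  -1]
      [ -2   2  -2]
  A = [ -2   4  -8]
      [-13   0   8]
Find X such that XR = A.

X = [[-2, 2, 2], [1, 5, -6]]

Right-multiplying both sides by R⁻¹ gives X = AR⁻¹.
det R = -6; the adjugate gives R⁻¹ = [[1/3, -1, 2/3], [1, -2, 3/2], [2/3, -1, 1/3]].
X = AR⁻¹ = [[-2, 4, -8], [-13, 0, 8]] · [[1/3, -1, 2/3], [1, -2, 3/2], [2/3, -1, 1/3]] = [[-2, 2, 2], [1, 5, -6]].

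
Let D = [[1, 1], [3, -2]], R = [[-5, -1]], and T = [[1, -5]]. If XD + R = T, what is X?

X = [[0, 2]]

XD = T − R = [[6, -4]].
Right-multiplying both sides by D⁻¹ gives X = (T − R)D⁻¹.
D has determinant -5; D⁻¹ = [[2/5, 1/5], [3/5, -1/5]].
X = (T − R)D⁻¹ = [[0, 2]].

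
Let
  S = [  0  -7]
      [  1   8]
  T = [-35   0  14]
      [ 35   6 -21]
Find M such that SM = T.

M = [[-5, 6, -5], [5, 0, -2]]

Left-multiplying both sides by S⁻¹ gives M = S⁻¹T.
S has determinant 7; S⁻¹ = [[8/7, 1], [-1/7, 0]].
M = S⁻¹T = [[8/7, 1], [-1/7, 0]] · [[-35, 0, 14], [35, 6, -21]] = [[-5, 6, -5], [5, 0, -2]].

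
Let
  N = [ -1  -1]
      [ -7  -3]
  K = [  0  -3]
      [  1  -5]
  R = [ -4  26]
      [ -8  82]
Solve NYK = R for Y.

Y = [[2, -1], [0, 5]]

Isolating Y: multiply by N⁻¹ from the left and K⁻¹ from the right, so Y = N⁻¹RK⁻¹.
N has determinant -4; N⁻¹ = [[3/4, -1/4], [-7/4, 1/4]].
det K = 3, so K⁻¹ = [[-5/3, 1], [-1/3, 0]].
N⁻¹R = [[-1, -1], [5, -25]].
Y = (N⁻¹R)K⁻¹ = [[2, -1], [0, 5]].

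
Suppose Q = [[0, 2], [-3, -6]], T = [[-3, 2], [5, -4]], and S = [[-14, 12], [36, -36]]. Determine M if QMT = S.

M = Q⁻¹ST⁻¹ (apply Q⁻¹ on the left and T⁻¹ on the right).
det Q = 6; the adjugate gives Q⁻¹ = [[-1, -1/3], [1/2, 0]].
det T = 2; the adjugate gives T⁻¹ = [[-2, -1], [-5/2, -3/2]].
Q⁻¹S = [[2, 0], [-7, 6]].
M = (Q⁻¹S)T⁻¹ = [[-4, -2], [-1, -2]].

M = [[-4, -2], [-1, -2]]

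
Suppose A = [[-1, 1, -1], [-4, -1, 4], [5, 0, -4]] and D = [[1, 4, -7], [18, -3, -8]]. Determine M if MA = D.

Right-multiplying both sides by A⁻¹ gives M = DA⁻¹.
A has determinant -5; A⁻¹ = [[-4/5, -4/5, -3/5], [-4/5, -9/5, -8/5], [-1, -1, -1]].
M = DA⁻¹ = [[1, 4, -7], [18, -3, -8]] · [[-4/5, -4/5, -3/5], [-4/5, -9/5, -8/5], [-1, -1, -1]] = [[3, -1, 0], [-4, -1, 2]].

M = [[3, -1, 0], [-4, -1, 2]]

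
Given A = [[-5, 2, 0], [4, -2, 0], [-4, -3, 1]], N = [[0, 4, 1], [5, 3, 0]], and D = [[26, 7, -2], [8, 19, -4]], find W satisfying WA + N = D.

WA = D − N = [[26, 3, -3], [3, 16, -4]].
A is on the right of W, so right-multiply by A⁻¹: W = (D − N)A⁻¹.
det A = 2; the adjugate gives A⁻¹ = [[-1, -1, 0], [-2, -5/2, 0], [-10, -23/2, 1]].
W = (D − N)A⁻¹ = [[-2, 1, -3], [5, 3, -4]].

W = [[-2, 1, -3], [5, 3, -4]]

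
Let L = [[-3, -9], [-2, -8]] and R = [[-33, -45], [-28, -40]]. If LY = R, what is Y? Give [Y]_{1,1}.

Left-multiplying both sides by L⁻¹ gives Y = L⁻¹R.
det L = 6; the adjugate gives L⁻¹ = [[-4/3, 3/2], [1/3, -1/2]].
Y = L⁻¹R = [[-4/3, 3/2], [1/3, -1/2]] · [[-33, -45], [-28, -40]] = [[2, 0], [3, 5]].

2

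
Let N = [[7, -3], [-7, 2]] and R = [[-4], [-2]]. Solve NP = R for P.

Left-multiplying both sides by N⁻¹ gives P = N⁻¹R.
det N = -7, so N⁻¹ = [[-2/7, -3/7], [-1, -1]].
P = N⁻¹R = [[-2/7, -3/7], [-1, -1]] · [[-4], [-2]] = [[2], [6]].

P = [[2], [6]]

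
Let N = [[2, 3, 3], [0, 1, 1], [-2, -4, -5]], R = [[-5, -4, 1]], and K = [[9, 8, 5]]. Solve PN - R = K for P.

P = [[0, -4, -2]]

PN = K + R = [[4, 4, 6]].
N is on the right of P, so right-multiply by N⁻¹: P = (K + R)N⁻¹.
det N = -2, so N⁻¹ = [[1/2, -3/2, 0], [1, 2, 1], [-1, -1, -1]].
P = (K + R)N⁻¹ = [[0, -4, -2]].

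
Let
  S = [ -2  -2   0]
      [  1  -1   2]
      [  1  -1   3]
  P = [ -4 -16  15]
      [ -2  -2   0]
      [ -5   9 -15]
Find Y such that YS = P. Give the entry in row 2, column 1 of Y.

1

Since S sits to the right of Y, Y = PS⁻¹.
S has determinant 4; S⁻¹ = [[-1/4, 3/2, -1], [-1/4, -3/2, 1], [0, -1, 1]].
Y = PS⁻¹ = [[-4, -16, 15], [-2, -2, 0], [-5, 9, -15]] · [[-1/4, 3/2, -1], [-1/4, -3/2, 1], [0, -1, 1]] = [[5, 3, 3], [1, 0, 0], [-1, -6, -1]].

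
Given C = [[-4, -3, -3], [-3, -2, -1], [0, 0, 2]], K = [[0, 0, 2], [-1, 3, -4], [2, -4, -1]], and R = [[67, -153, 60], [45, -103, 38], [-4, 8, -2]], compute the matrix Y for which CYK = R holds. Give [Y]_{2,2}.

Y = C⁻¹RK⁻¹ (apply C⁻¹ on the left and K⁻¹ on the right).
det C = -2; the adjugate gives C⁻¹ = [[2, -3, 3/2], [-3, 4, -5/2], [0, 0, 1/2]].
K has determinant -4; K⁻¹ = [[19/4, 2, 3/2], [9/4, 1, 1/2], [1/2, 0, 0]].
C⁻¹R = [[-7, 15, 3], [-11, 27, -23], [-2, 4, -1]].
Y = (C⁻¹R)K⁻¹ = [[2, 1, -3], [-3, 5, -3], [-1, 0, -1]].

5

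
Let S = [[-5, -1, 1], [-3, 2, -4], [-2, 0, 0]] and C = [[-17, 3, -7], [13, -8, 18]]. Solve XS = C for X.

Right-multiplying both sides by S⁻¹ gives X = CS⁻¹.
det S = -4, so S⁻¹ = [[0, 0, -1/2], [-2, -1/2, 23/4], [-1, -1/2, 13/4]].
X = CS⁻¹ = [[-17, 3, -7], [13, -8, 18]] · [[0, 0, -1/2], [-2, -1/2, 23/4], [-1, -1/2, 13/4]] = [[1, 2, 3], [-2, -5, 6]].

X = [[1, 2, 3], [-2, -5, 6]]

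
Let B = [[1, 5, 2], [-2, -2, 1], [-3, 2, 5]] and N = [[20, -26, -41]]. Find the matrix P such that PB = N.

P = [[-4, -3, -6]]

Since B sits to the right of P, P = NB⁻¹.
det B = 3; the adjugate gives B⁻¹ = [[-4, -7, 3], [7/3, 11/3, -5/3], [-10/3, -17/3, 8/3]].
P = NB⁻¹ = [[20, -26, -41]] · [[-4, -7, 3], [7/3, 11/3, -5/3], [-10/3, -17/3, 8/3]] = [[-4, -3, -6]].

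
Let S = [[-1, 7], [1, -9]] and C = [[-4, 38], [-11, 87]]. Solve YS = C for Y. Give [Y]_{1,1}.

S is on the right of Y, so right-multiply by S⁻¹: Y = CS⁻¹.
det S = 2, so S⁻¹ = [[-9/2, -7/2], [-1/2, -1/2]].
Y = CS⁻¹ = [[-4, 38], [-11, 87]] · [[-9/2, -7/2], [-1/2, -1/2]] = [[-1, -5], [6, -5]].

-1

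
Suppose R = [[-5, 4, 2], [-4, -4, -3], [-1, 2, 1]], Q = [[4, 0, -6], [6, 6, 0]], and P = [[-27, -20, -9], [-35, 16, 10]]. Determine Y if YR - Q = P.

YR = P + Q = [[-23, -20, -15], [-29, 22, 10]].
Right-multiplying both sides by R⁻¹ gives Y = (P + Q)R⁻¹.
R has determinant -6; R⁻¹ = [[-1/3, 0, 2/3], [-7/6, 1/2, 23/6], [2, -1, -6]].
Y = (P + Q)R⁻¹ = [[1, 5, -2], [4, 1, 5]].

Y = [[1, 5, -2], [4, 1, 5]]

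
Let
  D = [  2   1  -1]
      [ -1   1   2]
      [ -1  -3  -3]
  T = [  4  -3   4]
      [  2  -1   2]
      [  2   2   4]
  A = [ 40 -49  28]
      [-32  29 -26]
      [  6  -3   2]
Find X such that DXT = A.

X = D⁻¹AT⁻¹ (apply D⁻¹ on the left and T⁻¹ on the right).
D has determinant -3; D⁻¹ = [[-1, -2, -1], [5/3, 7/3, 1], [-4/3, -5/3, -1]].
T has determinant 4; T⁻¹ = [[-2, 5, -1/2], [-1, 2, 0], [3/2, -7/2, 1/2]].
D⁻¹A = [[18, -6, 22], [-2, -17, -12], [-6, 20, 4]].
X = (D⁻¹A)T⁻¹ = [[3, 1, 2], [3, -2, -5], [-2, -4, 5]].

X = [[3, 1, 2], [3, -2, -5], [-2, -4, 5]]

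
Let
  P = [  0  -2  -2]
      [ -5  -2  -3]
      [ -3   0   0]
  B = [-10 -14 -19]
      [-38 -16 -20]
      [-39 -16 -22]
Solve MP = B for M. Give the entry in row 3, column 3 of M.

3

Right-multiplying both sides by P⁻¹ gives M = BP⁻¹.
det P = -6; the adjugate gives P⁻¹ = [[0, 0, -1/3], [-3/2, 1, -5/3], [1, -1, 5/3]].
M = BP⁻¹ = [[-10, -14, -19], [-38, -16, -20], [-39, -16, -22]] · [[0, 0, -1/3], [-3/2, 1, -5/3], [1, -1, 5/3]] = [[2, 5, -5], [4, 4, 6], [2, 6, 3]].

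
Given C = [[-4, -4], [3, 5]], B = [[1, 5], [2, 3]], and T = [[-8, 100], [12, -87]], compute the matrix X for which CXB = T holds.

X = [[-5, 2], [-3, 3]]

Isolating X: multiply by C⁻¹ from the left and B⁻¹ from the right, so X = C⁻¹TB⁻¹.
det C = -8, so C⁻¹ = [[-5/8, -1/2], [3/8, 1/2]].
det B = -7; the adjugate gives B⁻¹ = [[-3/7, 5/7], [2/7, -1/7]].
C⁻¹T = [[-1, -19], [3, -6]].
X = (C⁻¹T)B⁻¹ = [[-5, 2], [-3, 3]].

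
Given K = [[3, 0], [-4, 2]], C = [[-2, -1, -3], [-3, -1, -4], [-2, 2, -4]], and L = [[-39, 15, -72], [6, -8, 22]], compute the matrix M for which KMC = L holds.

M = [[4, -1, 4], [-1, 5, 5]]

Isolating M: multiply by K⁻¹ from the left and C⁻¹ from the right, so M = K⁻¹LC⁻¹.
det K = 6, so K⁻¹ = [[1/3, 0], [2/3, 1/2]].
det C = 4, so C⁻¹ = [[3, -5/2, 1/4], [-1, 1/2, 1/4], [-2, 3/2, -1/4]].
K⁻¹L = [[-13, 5, -24], [-23, 6, -37]].
M = (K⁻¹L)C⁻¹ = [[4, -1, 4], [-1, 5, 5]].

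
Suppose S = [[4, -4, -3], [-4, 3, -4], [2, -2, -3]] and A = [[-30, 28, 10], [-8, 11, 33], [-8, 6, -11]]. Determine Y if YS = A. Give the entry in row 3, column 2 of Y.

S is on the right of Y, so right-multiply by S⁻¹: Y = AS⁻¹.
S has determinant 6; S⁻¹ = [[-17/6, -1, 25/6], [-10/3, -1, 14/3], [1/3, 0, -2/3]].
Y = AS⁻¹ = [[-30, 28, 10], [-8, 11, 33], [-8, 6, -11]] · [[-17/6, -1, 25/6], [-10/3, -1, 14/3], [1/3, 0, -2/3]] = [[-5, 2, -1], [-3, -3, -4], [-1, 2, 2]].

2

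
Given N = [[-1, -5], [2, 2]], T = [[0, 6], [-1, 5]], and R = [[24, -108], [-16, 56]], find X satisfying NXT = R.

X = N⁻¹RT⁻¹ (apply N⁻¹ on the left and T⁻¹ on the right).
N has determinant 8; N⁻¹ = [[1/4, 5/8], [-1/4, -1/8]].
det T = 6; the adjugate gives T⁻¹ = [[5/6, -1], [1/6, 0]].
N⁻¹R = [[-4, 8], [-4, 20]].
X = (N⁻¹R)T⁻¹ = [[-2, 4], [0, 4]].

X = [[-2, 4], [0, 4]]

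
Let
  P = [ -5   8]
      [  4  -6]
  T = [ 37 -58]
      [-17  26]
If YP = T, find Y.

P is on the right of Y, so right-multiply by P⁻¹: Y = TP⁻¹.
det P = -2; the adjugate gives P⁻¹ = [[3, 4], [2, 5/2]].
Y = TP⁻¹ = [[37, -58], [-17, 26]] · [[3, 4], [2, 5/2]] = [[-5, 3], [1, -3]].

Y = [[-5, 3], [1, -3]]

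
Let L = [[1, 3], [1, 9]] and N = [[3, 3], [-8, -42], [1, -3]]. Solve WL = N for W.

Right-multiplying both sides by L⁻¹ gives W = NL⁻¹.
det L = 6, so L⁻¹ = [[3/2, -1/2], [-1/6, 1/6]].
W = NL⁻¹ = [[3, 3], [-8, -42], [1, -3]] · [[3/2, -1/2], [-1/6, 1/6]] = [[4, -1], [-5, -3], [2, -1]].

W = [[4, -1], [-5, -3], [2, -1]]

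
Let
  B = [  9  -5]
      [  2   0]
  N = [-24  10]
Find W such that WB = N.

W = [[-2, -3]]

B is on the right of W, so right-multiply by B⁻¹: W = NB⁻¹.
det B = 10, so B⁻¹ = [[0, 1/2], [-1/5, 9/10]].
W = NB⁻¹ = [[-24, 10]] · [[0, 1/2], [-1/5, 9/10]] = [[-2, -3]].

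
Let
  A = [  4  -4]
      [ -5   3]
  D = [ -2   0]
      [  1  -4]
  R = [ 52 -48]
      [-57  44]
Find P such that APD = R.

P = A⁻¹RD⁻¹ (apply A⁻¹ on the left and D⁻¹ on the right).
A has determinant -8; A⁻¹ = [[-3/8, -1/2], [-5/8, -1/2]].
det D = 8; the adjugate gives D⁻¹ = [[-1/2, 0], [-1/8, -1/4]].
A⁻¹R = [[9, -4], [-4, 8]].
P = (A⁻¹R)D⁻¹ = [[-4, 1], [1, -2]].

P = [[-4, 1], [1, -2]]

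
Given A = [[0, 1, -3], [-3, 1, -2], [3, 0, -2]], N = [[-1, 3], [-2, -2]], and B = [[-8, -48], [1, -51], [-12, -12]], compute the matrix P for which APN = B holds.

P = [[2, 0], [-1, 0], [3, -3]]

Left-multiply by A⁻¹ and right-multiply by N⁻¹: P = A⁻¹BN⁻¹.
det A = -3, so A⁻¹ = [[2/3, -2/3, -1/3], [4, -3, -3], [1, -1, -1]].
N has determinant 8; N⁻¹ = [[-1/4, -3/8], [1/4, -1/8]].
A⁻¹B = [[-2, 6], [1, -3], [3, 15]].
P = (A⁻¹B)N⁻¹ = [[2, 0], [-1, 0], [3, -3]].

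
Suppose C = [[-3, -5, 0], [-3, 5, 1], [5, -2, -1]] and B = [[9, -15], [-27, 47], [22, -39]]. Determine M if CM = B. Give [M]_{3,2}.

2

Left-multiplying both sides by C⁻¹ gives M = C⁻¹B.
det C = -1, so C⁻¹ = [[3, 5, 5], [-2, -3, -3], [19, 31, 30]].
M = C⁻¹B = [[3, 5, 5], [-2, -3, -3], [19, 31, 30]] · [[9, -15], [-27, 47], [22, -39]] = [[2, -5], [-3, 6], [-6, 2]].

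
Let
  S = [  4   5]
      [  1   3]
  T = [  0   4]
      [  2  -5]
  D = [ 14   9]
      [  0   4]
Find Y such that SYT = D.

Y = S⁻¹DT⁻¹ (apply S⁻¹ on the left and T⁻¹ on the right).
S has determinant 7; S⁻¹ = [[3/7, -5/7], [-1/7, 4/7]].
det T = -8; the adjugate gives T⁻¹ = [[5/8, 1/2], [1/4, 0]].
S⁻¹D = [[6, 1], [-2, 1]].
Y = (S⁻¹D)T⁻¹ = [[4, 3], [-1, -1]].

Y = [[4, 3], [-1, -1]]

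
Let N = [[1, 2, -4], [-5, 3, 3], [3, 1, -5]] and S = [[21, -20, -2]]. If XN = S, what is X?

X = [[-5, -4, 2]]

Right-multiplying both sides by N⁻¹ gives X = SN⁻¹.
det N = 6, so N⁻¹ = [[-3, 1, 3], [-8/3, 7/6, 17/6], [-7/3, 5/6, 13/6]].
X = SN⁻¹ = [[21, -20, -2]] · [[-3, 1, 3], [-8/3, 7/6, 17/6], [-7/3, 5/6, 13/6]] = [[-5, -4, 2]].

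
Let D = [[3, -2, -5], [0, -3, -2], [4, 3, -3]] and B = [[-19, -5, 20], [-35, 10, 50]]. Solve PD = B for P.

Since D sits to the right of P, P = BD⁻¹.
det D = 1, so D⁻¹ = [[15, -21, -11], [-8, 11, 6], [12, -17, -9]].
P = BD⁻¹ = [[-19, -5, 20], [-35, 10, 50]] · [[15, -21, -11], [-8, 11, 6], [12, -17, -9]] = [[-5, 4, -1], [-5, -5, -5]].

P = [[-5, 4, -1], [-5, -5, -5]]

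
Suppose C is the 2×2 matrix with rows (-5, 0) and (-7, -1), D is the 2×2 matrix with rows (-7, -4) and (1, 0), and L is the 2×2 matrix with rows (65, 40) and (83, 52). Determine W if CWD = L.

W = C⁻¹LD⁻¹ (apply C⁻¹ on the left and D⁻¹ on the right).
C has determinant 5; C⁻¹ = [[-1/5, 0], [7/5, -1]].
det D = 4; the adjugate gives D⁻¹ = [[0, 1], [-1/4, -7/4]].
C⁻¹L = [[-13, -8], [8, 4]].
W = (C⁻¹L)D⁻¹ = [[2, 1], [-1, 1]].

W = [[2, 1], [-1, 1]]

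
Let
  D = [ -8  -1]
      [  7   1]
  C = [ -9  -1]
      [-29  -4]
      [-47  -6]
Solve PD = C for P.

Since D sits to the right of P, P = CD⁻¹.
det D = -1, so D⁻¹ = [[-1, -1], [7, 8]].
P = CD⁻¹ = [[-9, -1], [-29, -4], [-47, -6]] · [[-1, -1], [7, 8]] = [[2, 1], [1, -3], [5, -1]].

P = [[2, 1], [1, -3], [5, -1]]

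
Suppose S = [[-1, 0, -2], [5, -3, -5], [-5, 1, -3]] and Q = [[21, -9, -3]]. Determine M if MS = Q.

M = [[-6, 3, 0]]

S is on the right of M, so right-multiply by S⁻¹: M = QS⁻¹.
S has determinant 6; S⁻¹ = [[7/3, -1/3, -1], [20/3, -7/6, -5/2], [-5/3, 1/6, 1/2]].
M = QS⁻¹ = [[21, -9, -3]] · [[7/3, -1/3, -1], [20/3, -7/6, -5/2], [-5/3, 1/6, 1/2]] = [[-6, 3, 0]].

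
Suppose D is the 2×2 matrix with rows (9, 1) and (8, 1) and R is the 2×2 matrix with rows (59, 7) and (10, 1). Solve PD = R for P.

P = [[3, 4], [2, -1]]

Since D sits to the right of P, P = RD⁻¹.
det D = 1, so D⁻¹ = [[1, -1], [-8, 9]].
P = RD⁻¹ = [[59, 7], [10, 1]] · [[1, -1], [-8, 9]] = [[3, 4], [2, -1]].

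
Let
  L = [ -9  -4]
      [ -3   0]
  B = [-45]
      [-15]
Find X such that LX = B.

X = [[5], [0]]

Left-multiplying both sides by L⁻¹ gives X = L⁻¹B.
det L = -12, so L⁻¹ = [[0, -1/3], [-1/4, 3/4]].
X = L⁻¹B = [[0, -1/3], [-1/4, 3/4]] · [[-45], [-15]] = [[5], [0]].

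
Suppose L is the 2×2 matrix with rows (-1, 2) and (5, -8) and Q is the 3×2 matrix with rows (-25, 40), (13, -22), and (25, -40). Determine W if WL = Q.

W = [[0, -5], [-3, 2], [0, 5]]

Right-multiplying both sides by L⁻¹ gives W = QL⁻¹.
det L = -2; the adjugate gives L⁻¹ = [[4, 1], [5/2, 1/2]].
W = QL⁻¹ = [[-25, 40], [13, -22], [25, -40]] · [[4, 1], [5/2, 1/2]] = [[0, -5], [-3, 2], [0, 5]].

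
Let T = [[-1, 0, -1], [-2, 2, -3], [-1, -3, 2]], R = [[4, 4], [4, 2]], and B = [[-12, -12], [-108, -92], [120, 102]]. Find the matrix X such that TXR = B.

X = [[0, 2], [-5, -5], [3, -2]]

Left-multiply by T⁻¹ and right-multiply by R⁻¹: X = T⁻¹BR⁻¹.
T has determinant -3; T⁻¹ = [[5/3, -1, -2/3], [-7/3, 1, 1/3], [-8/3, 1, 2/3]].
R has determinant -8; R⁻¹ = [[-1/4, 1/2], [1/2, -1/2]].
T⁻¹B = [[8, 4], [-40, -30], [4, 8]].
X = (T⁻¹B)R⁻¹ = [[0, 2], [-5, -5], [3, -2]].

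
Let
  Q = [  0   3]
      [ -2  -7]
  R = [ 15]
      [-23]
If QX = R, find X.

X = [[-6], [5]]

Q is on the left of X, so left-multiply by Q⁻¹: X = Q⁻¹R.
Q has determinant 6; Q⁻¹ = [[-7/6, -1/2], [1/3, 0]].
X = Q⁻¹R = [[-7/6, -1/2], [1/3, 0]] · [[15], [-23]] = [[-6], [5]].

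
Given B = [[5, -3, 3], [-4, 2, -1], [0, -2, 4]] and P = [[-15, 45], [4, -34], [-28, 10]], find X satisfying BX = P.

B is on the left of X, so left-multiply by B⁻¹: X = B⁻¹P.
det B = 6, so B⁻¹ = [[1, 1, -1/2], [8/3, 10/3, -7/6], [4/3, 5/3, -1/3]].
X = B⁻¹P = [[1, 1, -1/2], [8/3, 10/3, -7/6], [4/3, 5/3, -1/3]] · [[-15, 45], [4, -34], [-28, 10]] = [[3, 6], [6, -5], [-4, 0]].

X = [[3, 6], [6, -5], [-4, 0]]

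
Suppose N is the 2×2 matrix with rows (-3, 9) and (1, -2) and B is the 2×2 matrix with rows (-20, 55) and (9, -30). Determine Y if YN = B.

Y = [[5, -5], [-4, -3]]

Since N sits to the right of Y, Y = BN⁻¹.
det N = -3; the adjugate gives N⁻¹ = [[2/3, 3], [1/3, 1]].
Y = BN⁻¹ = [[-20, 55], [9, -30]] · [[2/3, 3], [1/3, 1]] = [[5, -5], [-4, -3]].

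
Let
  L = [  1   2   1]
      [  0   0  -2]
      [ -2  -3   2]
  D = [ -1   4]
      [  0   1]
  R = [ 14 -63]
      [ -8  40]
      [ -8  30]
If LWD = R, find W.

W = [[-2, -3], [-4, 0], [-4, -4]]

W = L⁻¹RD⁻¹ (apply L⁻¹ on the left and D⁻¹ on the right).
det L = 2, so L⁻¹ = [[-3, -7/2, -2], [2, 2, 1], [0, -1/2, 0]].
D has determinant -1; D⁻¹ = [[-1, 4], [0, 1]].
L⁻¹R = [[2, -11], [4, -16], [4, -20]].
W = (L⁻¹R)D⁻¹ = [[-2, -3], [-4, 0], [-4, -4]].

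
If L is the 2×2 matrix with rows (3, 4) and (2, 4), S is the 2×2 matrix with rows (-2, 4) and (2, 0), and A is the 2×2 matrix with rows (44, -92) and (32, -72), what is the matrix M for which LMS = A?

M = [[-5, 1], [-2, -1]]

Left-multiply by L⁻¹ and right-multiply by S⁻¹: M = L⁻¹AS⁻¹.
det L = 4; the adjugate gives L⁻¹ = [[1, -1], [-1/2, 3/4]].
det S = -8, so S⁻¹ = [[0, 1/2], [1/4, 1/4]].
L⁻¹A = [[12, -20], [2, -8]].
M = (L⁻¹A)S⁻¹ = [[-5, 1], [-2, -1]].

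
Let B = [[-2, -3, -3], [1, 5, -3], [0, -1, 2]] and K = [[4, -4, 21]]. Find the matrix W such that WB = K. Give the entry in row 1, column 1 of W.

-3

Right-multiplying both sides by B⁻¹ gives W = KB⁻¹.
det B = -5, so B⁻¹ = [[-7/5, -9/5, -24/5], [2/5, 4/5, 9/5], [1/5, 2/5, 7/5]].
W = KB⁻¹ = [[4, -4, 21]] · [[-7/5, -9/5, -24/5], [2/5, 4/5, 9/5], [1/5, 2/5, 7/5]] = [[-3, -2, 3]].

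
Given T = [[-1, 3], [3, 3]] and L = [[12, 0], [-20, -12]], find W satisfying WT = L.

W = [[-3, 3], [2, -6]]

Right-multiplying both sides by T⁻¹ gives W = LT⁻¹.
det T = -12, so T⁻¹ = [[-1/4, 1/4], [1/4, 1/12]].
W = LT⁻¹ = [[12, 0], [-20, -12]] · [[-1/4, 1/4], [1/4, 1/12]] = [[-3, 3], [2, -6]].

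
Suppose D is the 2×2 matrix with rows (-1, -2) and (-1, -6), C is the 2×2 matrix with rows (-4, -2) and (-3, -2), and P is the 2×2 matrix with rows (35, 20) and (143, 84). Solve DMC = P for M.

M = [[-1, -5], [3, 5]]

M = D⁻¹PC⁻¹ (apply D⁻¹ on the left and C⁻¹ on the right).
det D = 4; the adjugate gives D⁻¹ = [[-3/2, 1/2], [1/4, -1/4]].
det C = 2; the adjugate gives C⁻¹ = [[-1, 1], [3/2, -2]].
D⁻¹P = [[19, 12], [-27, -16]].
M = (D⁻¹P)C⁻¹ = [[-1, -5], [3, 5]].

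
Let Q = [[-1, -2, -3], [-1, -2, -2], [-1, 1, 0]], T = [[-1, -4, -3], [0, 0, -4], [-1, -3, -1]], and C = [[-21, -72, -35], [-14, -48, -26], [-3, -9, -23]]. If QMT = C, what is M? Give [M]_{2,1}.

Left-multiply by Q⁻¹ and right-multiply by T⁻¹: M = Q⁻¹CT⁻¹.
det Q = 3; the adjugate gives Q⁻¹ = [[2/3, -1, -2/3], [2/3, -1, 1/3], [-1, 1, 0]].
det T = -4, so T⁻¹ = [[3, -5/4, -4], [-1, 1/2, 1], [0, -1/4, 0]].
Q⁻¹C = [[2, 6, 18], [-1, -3, -5], [7, 24, 9]].
M = (Q⁻¹C)T⁻¹ = [[0, -4, -2], [0, 1, 1], [-3, 1, -4]].

0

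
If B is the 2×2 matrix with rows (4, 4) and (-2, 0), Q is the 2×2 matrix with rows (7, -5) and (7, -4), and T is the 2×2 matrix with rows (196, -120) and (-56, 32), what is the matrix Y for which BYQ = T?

Y = B⁻¹TQ⁻¹ (apply B⁻¹ on the left and Q⁻¹ on the right).
B has determinant 8; B⁻¹ = [[0, -1/2], [1/4, 1/2]].
Q has determinant 7; Q⁻¹ = [[-4/7, 5/7], [-1, 1]].
B⁻¹T = [[28, -16], [21, -14]].
Y = (B⁻¹T)Q⁻¹ = [[0, 4], [2, 1]].

Y = [[0, 4], [2, 1]]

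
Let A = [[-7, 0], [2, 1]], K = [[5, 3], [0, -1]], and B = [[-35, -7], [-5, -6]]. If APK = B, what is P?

P = A⁻¹BK⁻¹ (apply A⁻¹ on the left and K⁻¹ on the right).
det A = -7; the adjugate gives A⁻¹ = [[-1/7, 0], [2/7, 1]].
det K = -5, so K⁻¹ = [[1/5, 3/5], [0, -1]].
A⁻¹B = [[5, 1], [-15, -8]].
P = (A⁻¹B)K⁻¹ = [[1, 2], [-3, -1]].

P = [[1, 2], [-3, -1]]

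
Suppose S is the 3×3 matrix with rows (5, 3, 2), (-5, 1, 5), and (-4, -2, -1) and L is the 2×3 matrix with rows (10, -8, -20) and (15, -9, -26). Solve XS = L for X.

Since S sits to the right of X, X = LS⁻¹.
det S = -2; the adjugate gives S⁻¹ = [[-9/2, 1/2, -13/2], [25/2, -3/2, 35/2], [-7, 1, -10]].
X = LS⁻¹ = [[10, -8, -20], [15, -9, -26]] · [[-9/2, 1/2, -13/2], [25/2, -3/2, 35/2], [-7, 1, -10]] = [[-5, -3, -5], [2, -5, 5]].

X = [[-5, -3, -5], [2, -5, 5]]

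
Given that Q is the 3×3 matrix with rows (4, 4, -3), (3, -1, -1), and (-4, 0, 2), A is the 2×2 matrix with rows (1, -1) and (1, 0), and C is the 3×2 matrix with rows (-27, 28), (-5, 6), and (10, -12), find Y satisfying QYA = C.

Y = [[-5, -1], [-5, -1], [-4, -3]]

Y = Q⁻¹CA⁻¹ (apply Q⁻¹ on the left and A⁻¹ on the right).
det Q = -4; the adjugate gives Q⁻¹ = [[1/2, 2, 7/4], [1/2, 1, 5/4], [1, 4, 4]].
det A = 1, so A⁻¹ = [[0, 1], [-1, 1]].
Q⁻¹C = [[-6, 5], [-6, 5], [-7, 4]].
Y = (Q⁻¹C)A⁻¹ = [[-5, -1], [-5, -1], [-4, -3]].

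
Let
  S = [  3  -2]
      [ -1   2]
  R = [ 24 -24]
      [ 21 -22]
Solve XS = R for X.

X = [[6, -6], [5, -6]]

Since S sits to the right of X, X = RS⁻¹.
det S = 4; the adjugate gives S⁻¹ = [[1/2, 1/2], [1/4, 3/4]].
X = RS⁻¹ = [[24, -24], [21, -22]] · [[1/2, 1/2], [1/4, 3/4]] = [[6, -6], [5, -6]].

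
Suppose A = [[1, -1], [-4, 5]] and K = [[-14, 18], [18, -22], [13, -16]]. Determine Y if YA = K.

Y = [[2, 4], [2, -4], [1, -3]]

Right-multiplying both sides by A⁻¹ gives Y = KA⁻¹.
det A = 1; the adjugate gives A⁻¹ = [[5, 1], [4, 1]].
Y = KA⁻¹ = [[-14, 18], [18, -22], [13, -16]] · [[5, 1], [4, 1]] = [[2, 4], [2, -4], [1, -3]].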